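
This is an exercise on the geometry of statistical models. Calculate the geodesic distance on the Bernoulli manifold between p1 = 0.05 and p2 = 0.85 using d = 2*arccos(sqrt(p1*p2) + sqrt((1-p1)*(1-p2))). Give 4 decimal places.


Geodesic distance on Bernoulli manifold:
d(p1,p2) = 2*arccos(sqrt(p1*p2) + sqrt((1-p1)*(1-p2))).
sqrt(p1*p2) = sqrt(0.05*0.85) = 0.206155.
sqrt((1-p1)*(1-p2)) = sqrt(0.95*0.15) = 0.377492.
arg = 0.206155 + 0.377492 = 0.583647.
d = 2*arccos(0.583647) = 1.8952

1.8952


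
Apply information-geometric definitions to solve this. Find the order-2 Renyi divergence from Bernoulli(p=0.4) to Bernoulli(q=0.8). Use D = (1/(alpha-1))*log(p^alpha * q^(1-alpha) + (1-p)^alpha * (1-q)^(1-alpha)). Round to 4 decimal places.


Renyi divergence of order alpha between Bernoulli distributions:
D = (1/(alpha-1))*log(p^alpha * q^(1-alpha) + (1-p)^alpha * (1-q)^(1-alpha)).
alpha = 2, p = 0.4, q = 0.8.
p^alpha * q^(1-alpha) = 0.4^2 * 0.8^-1 = 0.2.
(1-p)^alpha * (1-q)^(1-alpha) = 0.6^2 * 0.2^-1 = 1.8.
sum = 0.2 + 1.8 = 2.0.
D = (1/1)*log(2.0) = 0.6931

0.6931


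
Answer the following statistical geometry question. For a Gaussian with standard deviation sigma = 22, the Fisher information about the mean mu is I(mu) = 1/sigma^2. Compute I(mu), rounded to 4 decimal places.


The Fisher information for the mean of a normal distribution is I(mu) = 1/sigma^2.
sigma = 22, so sigma^2 = 484.
I(mu) = 1/484 = 0.0021

0.0021


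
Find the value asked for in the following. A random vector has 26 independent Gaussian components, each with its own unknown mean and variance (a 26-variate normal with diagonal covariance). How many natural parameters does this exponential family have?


Exponential family dimension calculation:
Each univariate normal has two natural parameters (mu/sigma^2 and -1/(2 sigma^2)).
With 26 independent components, dim = 2 * 26 = 52.

52


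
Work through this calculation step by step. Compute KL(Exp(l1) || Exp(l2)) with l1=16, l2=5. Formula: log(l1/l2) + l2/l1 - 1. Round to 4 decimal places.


KL divergence for exponential family:
KL = log(l1/l2) + l2/l1 - 1.
log(16/5) = 1.163151.
5/16 = 0.3125.
KL = 1.163151 + 0.3125 - 1 = 0.4757

0.4757


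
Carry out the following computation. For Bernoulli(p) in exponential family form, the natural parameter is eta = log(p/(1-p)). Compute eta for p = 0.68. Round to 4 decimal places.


Natural parameter for Bernoulli: eta = log(p/(1-p)).
p = 0.68, 1-p = 0.32.
p/(1-p) = 2.125.
eta = log(2.125) = 0.7538

0.7538


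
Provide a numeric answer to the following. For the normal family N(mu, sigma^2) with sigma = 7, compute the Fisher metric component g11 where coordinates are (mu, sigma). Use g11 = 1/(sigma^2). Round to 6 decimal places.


For the 2-parameter normal family, the Fisher metric has:
  g11 = 1/sigma^2, g22 = 2/sigma^2.
sigma = 7, sigma^2 = 49.
g11 = 0.020408

0.020408


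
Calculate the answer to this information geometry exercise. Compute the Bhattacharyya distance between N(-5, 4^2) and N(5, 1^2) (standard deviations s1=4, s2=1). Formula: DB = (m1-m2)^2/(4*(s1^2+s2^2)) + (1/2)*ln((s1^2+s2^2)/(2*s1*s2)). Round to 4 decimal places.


Bhattacharyya distance between two Gaussians:
DB = (m1-m2)^2/(4*(s1^2+s2^2)) + (1/2)*ln((s1^2+s2^2)/(2*s1*s2)).
(m1-m2)^2 = (-10)^2 = 100.
s1^2+s2^2 = 16 + 1 = 17.
term1 = 100/68 = 1.470588.
term2 = 0.5*ln(17/8.0) = 0.376886.
DB = 1.470588 + 0.376886 = 1.8475

1.8475


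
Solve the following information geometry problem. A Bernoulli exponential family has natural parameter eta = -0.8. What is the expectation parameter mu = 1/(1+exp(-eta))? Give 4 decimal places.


Dual coordinate (expectation parameter) for Bernoulli:
mu = 1/(1+exp(-eta)).
eta = -0.8.
exp(-eta) = exp(0.8) = 2.225541.
mu = 1/(1+2.225541) = 0.3100

0.3100


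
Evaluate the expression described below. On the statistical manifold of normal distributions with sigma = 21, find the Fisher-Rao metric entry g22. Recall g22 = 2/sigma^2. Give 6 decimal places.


For the 2-parameter normal family, the Fisher metric has:
  g11 = 1/sigma^2, g22 = 2/sigma^2.
sigma = 21, sigma^2 = 441.
g22 = 0.004535

0.004535


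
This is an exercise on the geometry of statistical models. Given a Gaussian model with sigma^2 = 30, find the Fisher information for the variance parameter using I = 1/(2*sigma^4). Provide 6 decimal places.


Fisher information for variance: I(sigma^2) = 1/(2*sigma^4).
sigma^2 = 30, so sigma^4 = 900.
I = 1/(2*900) = 1/1800 = 0.000556

0.000556


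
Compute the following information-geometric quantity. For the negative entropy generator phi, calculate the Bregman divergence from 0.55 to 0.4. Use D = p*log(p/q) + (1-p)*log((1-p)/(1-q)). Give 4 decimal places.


Bregman divergence with negative entropy generator:
D = p*log(p/q) + (1-p)*log((1-p)/(1-q)).
p = 0.55, q = 0.4.
p*log(p/q) = 0.55*log(0.55/0.4) = 0.17515.
(1-p)*log((1-p)/(1-q)) = 0.45*log(0.45/0.6) = -0.129457.
D = 0.17515 + -0.129457 = 0.0457

0.0457


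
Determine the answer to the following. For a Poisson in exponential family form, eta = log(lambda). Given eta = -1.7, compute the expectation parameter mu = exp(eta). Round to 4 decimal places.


Expectation parameter for Poisson exponential family:
mu = exp(eta).
eta = -1.7.
mu = exp(-1.7) = 0.1827

0.1827


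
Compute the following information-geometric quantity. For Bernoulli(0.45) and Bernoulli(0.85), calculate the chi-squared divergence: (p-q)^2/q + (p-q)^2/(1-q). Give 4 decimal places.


Chi-squared divergence between Bernoulli distributions:
chi^2 = (p-q)^2/q + (p-q)^2/(1-q).
p = 0.45, q = 0.85, p-q = -0.4.
(p-q)^2 = 0.16.
term1 = 0.16/0.85 = 0.188235.
term2 = 0.16/0.15 = 1.066667.
chi^2 = 0.188235 + 1.066667 = 1.2549

1.2549


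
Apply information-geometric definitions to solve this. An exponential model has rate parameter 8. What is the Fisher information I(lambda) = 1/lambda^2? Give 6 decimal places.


Fisher information for exponential: I(lambda) = 1/lambda^2.
lambda = 8, lambda^2 = 64.
I = 1/64 = 0.015625

0.015625


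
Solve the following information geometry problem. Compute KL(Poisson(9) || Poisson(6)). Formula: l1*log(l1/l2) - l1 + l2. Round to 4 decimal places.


KL divergence for Poisson:
KL = l1*log(l1/l2) - l1 + l2.
l1 = 9, l2 = 6.
log(9/6) = 0.405465.
l1*log(l1/l2) = 9 * 0.405465 = 3.649186.
KL = 3.649186 - 9 + 6 = 0.6492

0.6492


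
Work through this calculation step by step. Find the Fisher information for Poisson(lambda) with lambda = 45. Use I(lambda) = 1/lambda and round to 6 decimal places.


Fisher information for Poisson: I(lambda) = 1/lambda.
lambda = 45.
I(lambda) = 1/45 = 0.022222

0.022222


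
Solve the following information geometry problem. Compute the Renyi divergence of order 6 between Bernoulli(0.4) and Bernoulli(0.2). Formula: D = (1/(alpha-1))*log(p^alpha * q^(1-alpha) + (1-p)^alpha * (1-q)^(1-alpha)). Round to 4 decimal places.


Renyi divergence of order alpha between Bernoulli distributions:
D = (1/(alpha-1))*log(p^alpha * q^(1-alpha) + (1-p)^alpha * (1-q)^(1-alpha)).
alpha = 6, p = 0.4, q = 0.2.
p^alpha * q^(1-alpha) = 0.4^6 * 0.2^-5 = 12.8.
(1-p)^alpha * (1-q)^(1-alpha) = 0.6^6 * 0.8^-5 = 0.142383.
sum = 12.8 + 0.142383 = 12.942383.
D = (1/5)*log(12.942383) = 0.5121

0.5121


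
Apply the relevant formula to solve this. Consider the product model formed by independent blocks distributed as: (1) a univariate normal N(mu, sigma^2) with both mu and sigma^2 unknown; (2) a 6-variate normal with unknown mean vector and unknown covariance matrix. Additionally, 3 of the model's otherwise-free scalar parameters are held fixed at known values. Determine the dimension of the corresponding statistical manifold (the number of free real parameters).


The dimension of a statistical manifold equals the number of free
(independent) real parameters of the model. For a product of independent
blocks the parameter counts add.
- normal (mu, sigma^2): 2.
- 6-variate normal: 6 (mean) + 6*7/2 = 21 (symmetric covariance) = 27.
Total = 2 + 27 = 29.
3 parameter(s) fixed at known values: 29 - 3 = 26.
Dimension = 26

26


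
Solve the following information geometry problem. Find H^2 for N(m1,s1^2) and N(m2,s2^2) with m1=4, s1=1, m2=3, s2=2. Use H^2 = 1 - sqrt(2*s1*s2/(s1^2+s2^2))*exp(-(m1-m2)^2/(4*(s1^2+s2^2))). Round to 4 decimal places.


Squared Hellinger distance for Gaussians:
H^2 = 1 - sqrt(2*s1*s2/(s1^2+s2^2)) * exp(-(m1-m2)^2/(4*(s1^2+s2^2))).
s1^2 = 1, s2^2 = 4, s1^2+s2^2 = 5.
sqrt(2*1*2/(5)) = 0.894427.
(m1-m2)^2 = (1)^2 = 1.
exp(-1/(4*5)) = exp(-0.05) = 0.951229.
H^2 = 1 - 0.894427*0.951229 = 0.1492

0.1492


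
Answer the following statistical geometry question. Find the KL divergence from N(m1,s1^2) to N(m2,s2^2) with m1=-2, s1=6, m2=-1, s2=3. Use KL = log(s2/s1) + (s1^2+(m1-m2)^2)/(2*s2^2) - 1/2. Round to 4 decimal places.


KL divergence between normal distributions:
KL = log(s2/s1) + (s1^2 + (m1-m2)^2)/(2*s2^2) - 1/2.
log(3/6) = -0.693147.
(6^2 + (-2--1)^2)/(2*3^2) = (36 + 1)/18 = 2.055556.
KL = -0.693147 + 2.055556 - 0.5 = 0.8624

0.8624


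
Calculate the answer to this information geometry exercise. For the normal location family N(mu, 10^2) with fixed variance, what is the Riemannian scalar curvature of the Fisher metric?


This family has a single free parameter, so its statistical manifold
is 1-dimensional. The Riemann curvature tensor of any 1-dimensional
Riemannian manifold vanishes identically, so R = 0.

0


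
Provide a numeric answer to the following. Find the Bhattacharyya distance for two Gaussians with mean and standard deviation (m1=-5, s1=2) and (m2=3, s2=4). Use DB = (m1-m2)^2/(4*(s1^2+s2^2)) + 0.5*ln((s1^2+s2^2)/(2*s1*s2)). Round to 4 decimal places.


Bhattacharyya distance between two Gaussians:
DB = (m1-m2)^2/(4*(s1^2+s2^2)) + (1/2)*ln((s1^2+s2^2)/(2*s1*s2)).
(m1-m2)^2 = (-8)^2 = 64.
s1^2+s2^2 = 4 + 16 = 20.
term1 = 64/80 = 0.8.
term2 = 0.5*ln(20/16.0) = 0.111572.
DB = 0.8 + 0.111572 = 0.9116

0.9116


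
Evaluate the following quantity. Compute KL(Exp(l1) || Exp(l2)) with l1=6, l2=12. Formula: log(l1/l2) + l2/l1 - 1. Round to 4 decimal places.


KL divergence for exponential family:
KL = log(l1/l2) + l2/l1 - 1.
log(6/12) = -0.693147.
12/6 = 2.0.
KL = -0.693147 + 2.0 - 1 = 0.3069

0.3069


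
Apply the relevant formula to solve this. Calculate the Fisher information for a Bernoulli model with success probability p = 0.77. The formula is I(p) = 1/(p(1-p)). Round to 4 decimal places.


For Bernoulli(p), Fisher information is I(p) = 1/(p*(1-p)).
p = 0.77, 1-p = 0.23.
p*(1-p) = 0.1771.
I(p) = 1/0.1771 = 5.6465

5.6465


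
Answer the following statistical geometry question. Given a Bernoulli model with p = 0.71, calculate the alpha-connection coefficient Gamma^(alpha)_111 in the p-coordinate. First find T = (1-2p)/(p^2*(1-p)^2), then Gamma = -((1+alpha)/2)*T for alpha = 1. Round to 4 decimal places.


Skewness (Amari-Chentsov) tensor: T = (1-2p)/(p^2*(1-p)^2).
p = 0.71, 1-2p = -0.42, p^2 = 0.5041, (1-p)^2 = 0.0841.
T = -0.42/(0.5041 * 0.0841) = -9.906873.
In the p-coordinate, Gamma^(alpha) = Gamma^(0) - (alpha/2)*T with Gamma^(0) = (1/2)*g'(p) = -T/2,
so Gamma^(alpha) = -((1+alpha)/2)*T.
alpha = 1, -(1+alpha)/2 = -1.0.
Gamma = -1.0 * -9.906873 = 9.9069

9.9069


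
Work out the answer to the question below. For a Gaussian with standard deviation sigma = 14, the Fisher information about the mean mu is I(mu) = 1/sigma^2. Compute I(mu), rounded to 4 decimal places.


The Fisher information for the mean of a normal distribution is I(mu) = 1/sigma^2.
sigma = 14, so sigma^2 = 196.
I(mu) = 1/196 = 0.0051

0.0051


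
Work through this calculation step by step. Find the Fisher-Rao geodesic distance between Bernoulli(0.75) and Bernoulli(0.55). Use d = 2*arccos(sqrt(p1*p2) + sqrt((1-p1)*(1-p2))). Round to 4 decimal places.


Geodesic distance on Bernoulli manifold:
d(p1,p2) = 2*arccos(sqrt(p1*p2) + sqrt((1-p1)*(1-p2))).
sqrt(p1*p2) = sqrt(0.75*0.55) = 0.642262.
sqrt((1-p1)*(1-p2)) = sqrt(0.25*0.45) = 0.33541.
arg = 0.642262 + 0.33541 = 0.977672.
d = 2*arccos(0.977672) = 0.4234

0.4234


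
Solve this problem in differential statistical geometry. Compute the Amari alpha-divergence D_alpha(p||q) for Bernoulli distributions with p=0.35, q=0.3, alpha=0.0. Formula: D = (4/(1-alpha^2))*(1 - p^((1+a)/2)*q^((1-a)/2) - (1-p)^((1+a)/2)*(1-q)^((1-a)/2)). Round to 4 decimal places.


Amari alpha-divergence:
D = (4/(1-alpha^2))*(1 - p^((1+a)/2)*q^((1-a)/2) - (1-p)^((1+a)/2)*(1-q)^((1-a)/2)).
alpha = 0.0, p = 0.35, q = 0.3.
e1 = (1+alpha)/2 = 0.5, e2 = (1-alpha)/2 = 0.5.
t1 = p^e1 * q^e2 = 0.35^0.5 * 0.3^0.5 = 0.324037.
t2 = (1-p)^e1 * (1-q)^e2 = 0.65^0.5 * 0.7^0.5 = 0.674537.
4/(1-alpha^2) = 4.0.
D = 4.0*(1 - 0.324037 - 0.674537) = 0.0057

0.0057


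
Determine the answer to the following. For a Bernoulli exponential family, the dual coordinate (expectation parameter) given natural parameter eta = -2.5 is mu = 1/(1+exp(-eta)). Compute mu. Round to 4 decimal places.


Dual coordinate (expectation parameter) for Bernoulli:
mu = 1/(1+exp(-eta)).
eta = -2.5.
exp(-eta) = exp(2.5) = 12.182494.
mu = 1/(1+12.182494) = 0.0759

0.0759


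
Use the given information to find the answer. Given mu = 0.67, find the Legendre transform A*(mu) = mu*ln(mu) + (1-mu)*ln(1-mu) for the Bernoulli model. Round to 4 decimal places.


Legendre transform for Bernoulli:
A*(mu) = mu*log(mu) + (1-mu)*log(1-mu).
mu = 0.67, 1-mu = 0.33.
mu*log(mu) = 0.67*log(0.67) = -0.26832.
(1-mu)*log(1-mu) = 0.33*log(0.33) = -0.365859.
A* = -0.26832 + -0.365859 = -0.6342

-0.6342


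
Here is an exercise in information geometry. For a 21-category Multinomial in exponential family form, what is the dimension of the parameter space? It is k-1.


Exponential family dimension calculation:
For Multinomial with k=21 categories, dim = k-1 = 20.

20


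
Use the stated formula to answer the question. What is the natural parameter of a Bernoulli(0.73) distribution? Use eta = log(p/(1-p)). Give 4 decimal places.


Natural parameter for Bernoulli: eta = log(p/(1-p)).
p = 0.73, 1-p = 0.27.
p/(1-p) = 2.703704.
eta = log(2.703704) = 0.9946

0.9946


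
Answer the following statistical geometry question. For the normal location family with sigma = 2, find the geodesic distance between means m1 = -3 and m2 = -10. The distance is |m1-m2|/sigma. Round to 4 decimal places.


On the fixed-variance normal subfamily, geodesic distance = |m1-m2|/sigma.
|-3 - -10| = 7.
sigma = 2.
d = 7/2 = 3.5000

3.5000


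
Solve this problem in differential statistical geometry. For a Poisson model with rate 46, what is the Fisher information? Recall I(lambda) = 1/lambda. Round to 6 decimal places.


Fisher information for Poisson: I(lambda) = 1/lambda.
lambda = 46.
I(lambda) = 1/46 = 0.021739

0.021739


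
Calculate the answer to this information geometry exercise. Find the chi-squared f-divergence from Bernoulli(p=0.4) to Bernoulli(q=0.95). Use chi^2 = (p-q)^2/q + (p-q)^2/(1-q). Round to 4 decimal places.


Chi-squared divergence between Bernoulli distributions:
chi^2 = (p-q)^2/q + (p-q)^2/(1-q).
p = 0.4, q = 0.95, p-q = -0.55.
(p-q)^2 = 0.3025.
term1 = 0.3025/0.95 = 0.318421.
term2 = 0.3025/0.05 = 6.05.
chi^2 = 0.318421 + 6.05 = 6.3684

6.3684


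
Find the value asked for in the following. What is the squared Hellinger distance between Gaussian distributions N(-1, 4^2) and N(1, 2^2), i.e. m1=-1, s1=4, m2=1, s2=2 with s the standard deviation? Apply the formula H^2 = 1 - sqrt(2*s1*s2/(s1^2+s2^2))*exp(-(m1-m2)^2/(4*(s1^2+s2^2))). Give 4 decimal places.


Squared Hellinger distance for Gaussians:
H^2 = 1 - sqrt(2*s1*s2/(s1^2+s2^2)) * exp(-(m1-m2)^2/(4*(s1^2+s2^2))).
s1^2 = 16, s2^2 = 4, s1^2+s2^2 = 20.
sqrt(2*4*2/(20)) = 0.894427.
(m1-m2)^2 = (-2)^2 = 4.
exp(-4/(4*20)) = exp(-0.05) = 0.951229.
H^2 = 1 - 0.894427*0.951229 = 0.1492

0.1492


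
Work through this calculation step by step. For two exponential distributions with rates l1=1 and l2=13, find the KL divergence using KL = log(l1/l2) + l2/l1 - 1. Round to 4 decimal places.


KL divergence for exponential family:
KL = log(l1/l2) + l2/l1 - 1.
log(1/13) = -2.564949.
13/1 = 13.0.
KL = -2.564949 + 13.0 - 1 = 9.4351

9.4351


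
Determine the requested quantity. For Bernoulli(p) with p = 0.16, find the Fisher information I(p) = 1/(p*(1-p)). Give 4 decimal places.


For Bernoulli(p), Fisher information is I(p) = 1/(p*(1-p)).
p = 0.16, 1-p = 0.84.
p*(1-p) = 0.1344.
I(p) = 1/0.1344 = 7.4405

7.4405


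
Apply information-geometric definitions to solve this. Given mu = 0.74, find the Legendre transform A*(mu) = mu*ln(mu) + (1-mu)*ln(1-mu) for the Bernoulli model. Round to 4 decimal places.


Legendre transform for Bernoulli:
A*(mu) = mu*log(mu) + (1-mu)*log(1-mu).
mu = 0.74, 1-mu = 0.26.
mu*log(mu) = 0.74*log(0.74) = -0.222818.
(1-mu)*log(1-mu) = 0.26*log(0.26) = -0.350239.
A* = -0.222818 + -0.350239 = -0.5731

-0.5731


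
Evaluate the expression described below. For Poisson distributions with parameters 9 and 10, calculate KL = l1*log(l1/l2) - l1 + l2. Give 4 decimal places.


KL divergence for Poisson:
KL = l1*log(l1/l2) - l1 + l2.
l1 = 9, l2 = 10.
log(9/10) = -0.105361.
l1*log(l1/l2) = 9 * -0.105361 = -0.948245.
KL = -0.948245 - 9 + 10 = 0.0518

0.0518


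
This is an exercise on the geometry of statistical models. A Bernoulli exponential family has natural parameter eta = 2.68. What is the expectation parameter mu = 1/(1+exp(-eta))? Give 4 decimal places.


Dual coordinate (expectation parameter) for Bernoulli:
mu = 1/(1+exp(-eta)).
eta = 2.68.
exp(-eta) = exp(-2.68) = 0.068563.
mu = 1/(1+0.068563) = 0.9358

0.9358


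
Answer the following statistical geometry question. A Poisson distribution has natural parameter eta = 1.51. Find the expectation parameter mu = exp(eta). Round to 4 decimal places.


Expectation parameter for Poisson exponential family:
mu = exp(eta).
eta = 1.51.
mu = exp(1.51) = 4.5267

4.5267


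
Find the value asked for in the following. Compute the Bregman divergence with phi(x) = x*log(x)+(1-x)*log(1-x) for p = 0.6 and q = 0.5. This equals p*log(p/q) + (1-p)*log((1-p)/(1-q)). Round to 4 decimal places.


Bregman divergence with negative entropy generator:
D = p*log(p/q) + (1-p)*log((1-p)/(1-q)).
p = 0.6, q = 0.5.
p*log(p/q) = 0.6*log(0.6/0.5) = 0.109393.
(1-p)*log((1-p)/(1-q)) = 0.4*log(0.4/0.5) = -0.089257.
D = 0.109393 + -0.089257 = 0.0201

0.0201


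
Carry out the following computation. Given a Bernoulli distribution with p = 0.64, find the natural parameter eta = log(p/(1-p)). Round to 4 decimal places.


Natural parameter for Bernoulli: eta = log(p/(1-p)).
p = 0.64, 1-p = 0.36.
p/(1-p) = 1.777778.
eta = log(1.777778) = 0.5754

0.5754


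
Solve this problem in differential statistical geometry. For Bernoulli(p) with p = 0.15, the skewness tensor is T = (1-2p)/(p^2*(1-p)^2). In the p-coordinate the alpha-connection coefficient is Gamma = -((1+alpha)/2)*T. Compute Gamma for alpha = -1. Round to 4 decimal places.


Skewness (Amari-Chentsov) tensor: T = (1-2p)/(p^2*(1-p)^2).
p = 0.15, 1-2p = 0.7, p^2 = 0.0225, (1-p)^2 = 0.7225.
T = 0.7/(0.0225 * 0.7225) = 43.060361.
In the p-coordinate, Gamma^(alpha) = Gamma^(0) - (alpha/2)*T with Gamma^(0) = (1/2)*g'(p) = -T/2,
so Gamma^(alpha) = -((1+alpha)/2)*T.
alpha = -1, -(1+alpha)/2 = 0.0.
Gamma = 0.0 * 43.060361 = 0.0000

0.0000


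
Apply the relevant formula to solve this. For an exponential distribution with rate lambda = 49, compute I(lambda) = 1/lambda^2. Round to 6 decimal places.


Fisher information for exponential: I(lambda) = 1/lambda^2.
lambda = 49, lambda^2 = 2401.
I = 1/2401 = 0.000416

0.000416


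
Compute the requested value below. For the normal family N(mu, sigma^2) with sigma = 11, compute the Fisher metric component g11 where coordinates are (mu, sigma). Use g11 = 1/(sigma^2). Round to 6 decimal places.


For the 2-parameter normal family, the Fisher metric has:
  g11 = 1/sigma^2, g22 = 2/sigma^2.
sigma = 11, sigma^2 = 121.
g11 = 0.008264

0.008264


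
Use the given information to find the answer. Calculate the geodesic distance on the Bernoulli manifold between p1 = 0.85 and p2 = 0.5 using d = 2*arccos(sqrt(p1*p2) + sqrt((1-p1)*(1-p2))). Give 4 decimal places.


Geodesic distance on Bernoulli manifold:
d(p1,p2) = 2*arccos(sqrt(p1*p2) + sqrt((1-p1)*(1-p2))).
sqrt(p1*p2) = sqrt(0.85*0.5) = 0.65192.
sqrt((1-p1)*(1-p2)) = sqrt(0.15*0.5) = 0.273861.
arg = 0.65192 + 0.273861 = 0.925782.
d = 2*arccos(0.925782) = 0.7754

0.7754


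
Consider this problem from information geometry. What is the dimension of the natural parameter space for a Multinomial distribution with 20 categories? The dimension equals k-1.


Exponential family dimension calculation:
For Multinomial with k=20 categories, dim = k-1 = 19.

19


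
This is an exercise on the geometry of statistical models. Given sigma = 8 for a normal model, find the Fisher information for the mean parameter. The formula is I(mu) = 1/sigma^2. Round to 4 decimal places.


The Fisher information for the mean of a normal distribution is I(mu) = 1/sigma^2.
sigma = 8, so sigma^2 = 64.
I(mu) = 1/64 = 0.0156

0.0156


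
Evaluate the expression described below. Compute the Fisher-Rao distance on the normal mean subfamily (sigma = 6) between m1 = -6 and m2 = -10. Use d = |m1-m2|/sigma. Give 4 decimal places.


On the fixed-variance normal subfamily, geodesic distance = |m1-m2|/sigma.
|-6 - -10| = 4.
sigma = 6.
d = 4/6 = 0.6667

0.6667


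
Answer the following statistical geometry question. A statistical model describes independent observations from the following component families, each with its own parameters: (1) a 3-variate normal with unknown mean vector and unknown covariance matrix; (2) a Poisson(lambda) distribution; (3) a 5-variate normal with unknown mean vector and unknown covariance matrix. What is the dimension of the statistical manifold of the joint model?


The dimension of a statistical manifold equals the number of free
(independent) real parameters of the model. For a product of independent
blocks the parameter counts add.
- 3-variate normal: 3 (mean) + 3*4/2 = 6 (symmetric covariance) = 9.
- Poisson (lambda): 1.
- 5-variate normal: 5 (mean) + 5*6/2 = 15 (symmetric covariance) = 20.
Total = 9 + 1 + 20 = 30.
Dimension = 30

30


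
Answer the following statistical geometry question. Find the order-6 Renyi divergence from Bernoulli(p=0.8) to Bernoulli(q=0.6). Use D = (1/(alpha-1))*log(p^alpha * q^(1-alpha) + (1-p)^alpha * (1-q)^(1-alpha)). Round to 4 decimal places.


Renyi divergence of order alpha between Bernoulli distributions:
D = (1/(alpha-1))*log(p^alpha * q^(1-alpha) + (1-p)^alpha * (1-q)^(1-alpha)).
alpha = 6, p = 0.8, q = 0.6.
p^alpha * q^(1-alpha) = 0.8^6 * 0.6^-5 = 3.371193.
(1-p)^alpha * (1-q)^(1-alpha) = 0.2^6 * 0.4^-5 = 0.00625.
sum = 3.371193 + 0.00625 = 3.377443.
D = (1/5)*log(3.377443) = 0.2434

0.2434


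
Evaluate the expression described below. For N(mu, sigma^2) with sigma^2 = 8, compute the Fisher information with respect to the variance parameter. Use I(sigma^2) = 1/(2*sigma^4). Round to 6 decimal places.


Fisher information for variance: I(sigma^2) = 1/(2*sigma^4).
sigma^2 = 8, so sigma^4 = 64.
I = 1/(2*64) = 1/128 = 0.007813

0.007813


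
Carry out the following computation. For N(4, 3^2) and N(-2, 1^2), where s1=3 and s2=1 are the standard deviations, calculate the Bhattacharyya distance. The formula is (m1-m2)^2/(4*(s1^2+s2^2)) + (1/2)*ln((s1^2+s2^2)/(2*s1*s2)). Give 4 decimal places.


Bhattacharyya distance between two Gaussians:
DB = (m1-m2)^2/(4*(s1^2+s2^2)) + (1/2)*ln((s1^2+s2^2)/(2*s1*s2)).
(m1-m2)^2 = (6)^2 = 36.
s1^2+s2^2 = 9 + 1 = 10.
term1 = 36/40 = 0.9.
term2 = 0.5*ln(10/6.0) = 0.255413.
DB = 0.9 + 0.255413 = 1.1554

1.1554


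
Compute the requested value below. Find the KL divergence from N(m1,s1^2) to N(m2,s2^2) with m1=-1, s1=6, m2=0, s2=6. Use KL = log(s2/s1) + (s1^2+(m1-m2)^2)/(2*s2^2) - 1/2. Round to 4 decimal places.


KL divergence between normal distributions:
KL = log(s2/s1) + (s1^2 + (m1-m2)^2)/(2*s2^2) - 1/2.
log(6/6) = 0.0.
(6^2 + (-1-0)^2)/(2*6^2) = (36 + 1)/72 = 0.513889.
KL = 0.0 + 0.513889 - 0.5 = 0.0139

0.0139


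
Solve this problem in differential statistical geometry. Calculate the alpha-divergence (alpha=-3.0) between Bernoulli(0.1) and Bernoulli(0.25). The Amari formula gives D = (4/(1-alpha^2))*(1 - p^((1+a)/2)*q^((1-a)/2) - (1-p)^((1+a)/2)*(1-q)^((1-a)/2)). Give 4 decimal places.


Amari alpha-divergence:
D = (4/(1-alpha^2))*(1 - p^((1+a)/2)*q^((1-a)/2) - (1-p)^((1+a)/2)*(1-q)^((1-a)/2)).
alpha = -3.0, p = 0.1, q = 0.25.
e1 = (1+alpha)/2 = -1.0, e2 = (1-alpha)/2 = 2.0.
t1 = p^e1 * q^e2 = 0.1^-1.0 * 0.25^2.0 = 0.625.
t2 = (1-p)^e1 * (1-q)^e2 = 0.9^-1.0 * 0.75^2.0 = 0.625.
4/(1-alpha^2) = -0.5.
D = -0.5*(1 - 0.625 - 0.625) = 0.1250

0.1250


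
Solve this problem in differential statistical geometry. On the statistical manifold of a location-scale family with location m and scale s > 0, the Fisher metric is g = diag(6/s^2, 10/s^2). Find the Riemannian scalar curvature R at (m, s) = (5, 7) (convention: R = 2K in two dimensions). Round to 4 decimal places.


The metric has the form g = (A dm^2 + B ds^2)/s^2 with A = 6, B = 10.
Substitute u = sqrt(A/B)*m: g = B*(du^2 + ds^2)/s^2, i.e. B times the
Poincare upper half-plane metric, which has constant Gaussian curvature -1.
Scaling a 2D metric by a constant c divides the Gaussian curvature by c,
so K = -1/B = -1/(10) = -0.1000 everywhere (the point (m, s) = (5, 7) is irrelevant:
the curvature is constant).
Scalar curvature in dimension 2: R = 2K = -2/(10) = -0.2000.

-0.2000


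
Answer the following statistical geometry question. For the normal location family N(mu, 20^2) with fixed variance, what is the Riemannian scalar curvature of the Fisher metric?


This family has a single free parameter, so its statistical manifold
is 1-dimensional. The Riemann curvature tensor of any 1-dimensional
Riemannian manifold vanishes identically, so R = 0.

0


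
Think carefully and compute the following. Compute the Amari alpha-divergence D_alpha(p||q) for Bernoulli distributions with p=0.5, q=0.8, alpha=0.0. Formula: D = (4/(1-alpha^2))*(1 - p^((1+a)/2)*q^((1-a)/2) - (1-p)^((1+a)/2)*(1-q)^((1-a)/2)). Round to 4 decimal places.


Amari alpha-divergence:
D = (4/(1-alpha^2))*(1 - p^((1+a)/2)*q^((1-a)/2) - (1-p)^((1+a)/2)*(1-q)^((1-a)/2)).
alpha = 0.0, p = 0.5, q = 0.8.
e1 = (1+alpha)/2 = 0.5, e2 = (1-alpha)/2 = 0.5.
t1 = p^e1 * q^e2 = 0.5^0.5 * 0.8^0.5 = 0.632456.
t2 = (1-p)^e1 * (1-q)^e2 = 0.5^0.5 * 0.2^0.5 = 0.316228.
4/(1-alpha^2) = 4.0.
D = 4.0*(1 - 0.632456 - 0.316228) = 0.2053

0.2053


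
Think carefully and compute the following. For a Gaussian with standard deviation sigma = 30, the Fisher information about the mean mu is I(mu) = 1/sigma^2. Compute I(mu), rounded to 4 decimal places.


The Fisher information for the mean of a normal distribution is I(mu) = 1/sigma^2.
sigma = 30, so sigma^2 = 900.
I(mu) = 1/900 = 0.0011

0.0011


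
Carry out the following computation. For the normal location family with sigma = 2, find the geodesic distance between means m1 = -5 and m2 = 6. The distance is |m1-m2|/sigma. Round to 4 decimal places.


On the fixed-variance normal subfamily, geodesic distance = |m1-m2|/sigma.
|-5 - 6| = 11.
sigma = 2.
d = 11/2 = 5.5000

5.5000


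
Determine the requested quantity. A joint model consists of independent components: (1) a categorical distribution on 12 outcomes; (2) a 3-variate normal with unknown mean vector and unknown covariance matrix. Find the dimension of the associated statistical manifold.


The dimension of a statistical manifold equals the number of free
(independent) real parameters of the model. For a product of independent
blocks the parameter counts add.
- categorical on 12 outcomes (probabilities sum to 1): 12-1 = 11.
- 3-variate normal: 3 (mean) + 3*4/2 = 6 (symmetric covariance) = 9.
Total = 11 + 9 = 20.
Dimension = 20

20


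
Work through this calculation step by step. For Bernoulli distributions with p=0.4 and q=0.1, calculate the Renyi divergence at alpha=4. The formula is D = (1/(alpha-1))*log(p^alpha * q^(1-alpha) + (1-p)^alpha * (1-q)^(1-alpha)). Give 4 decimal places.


Renyi divergence of order alpha between Bernoulli distributions:
D = (1/(alpha-1))*log(p^alpha * q^(1-alpha) + (1-p)^alpha * (1-q)^(1-alpha)).
alpha = 4, p = 0.4, q = 0.1.
p^alpha * q^(1-alpha) = 0.4^4 * 0.1^-3 = 25.6.
(1-p)^alpha * (1-q)^(1-alpha) = 0.6^4 * 0.9^-3 = 0.177778.
sum = 25.6 + 0.177778 = 25.777778.
D = (1/3)*log(25.777778) = 1.0832

1.0832


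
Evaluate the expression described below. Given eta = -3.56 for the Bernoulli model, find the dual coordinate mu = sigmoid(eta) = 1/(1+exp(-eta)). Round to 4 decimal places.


Dual coordinate (expectation parameter) for Bernoulli:
mu = 1/(1+exp(-eta)).
eta = -3.56.
exp(-eta) = exp(3.56) = 35.163197.
mu = 1/(1+35.163197) = 0.0277

0.0277


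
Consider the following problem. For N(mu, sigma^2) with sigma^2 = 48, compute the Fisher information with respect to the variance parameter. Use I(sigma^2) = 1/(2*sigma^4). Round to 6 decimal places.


Fisher information for variance: I(sigma^2) = 1/(2*sigma^4).
sigma^2 = 48, so sigma^4 = 2304.
I = 1/(2*2304) = 1/4608 = 0.000217

0.000217


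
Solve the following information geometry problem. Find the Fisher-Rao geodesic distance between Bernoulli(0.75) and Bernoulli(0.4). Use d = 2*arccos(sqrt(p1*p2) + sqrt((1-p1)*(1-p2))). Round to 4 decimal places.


Geodesic distance on Bernoulli manifold:
d(p1,p2) = 2*arccos(sqrt(p1*p2) + sqrt((1-p1)*(1-p2))).
sqrt(p1*p2) = sqrt(0.75*0.4) = 0.547723.
sqrt((1-p1)*(1-p2)) = sqrt(0.25*0.6) = 0.387298.
arg = 0.547723 + 0.387298 = 0.935021.
d = 2*arccos(0.935021) = 0.7250

0.7250


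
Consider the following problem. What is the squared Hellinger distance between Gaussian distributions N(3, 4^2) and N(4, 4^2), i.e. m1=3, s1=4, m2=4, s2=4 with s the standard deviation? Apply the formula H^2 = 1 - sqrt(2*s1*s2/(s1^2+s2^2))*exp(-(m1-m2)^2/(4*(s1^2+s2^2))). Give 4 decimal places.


Squared Hellinger distance for Gaussians:
H^2 = 1 - sqrt(2*s1*s2/(s1^2+s2^2)) * exp(-(m1-m2)^2/(4*(s1^2+s2^2))).
s1^2 = 16, s2^2 = 16, s1^2+s2^2 = 32.
sqrt(2*4*4/(32)) = 1.0.
(m1-m2)^2 = (-1)^2 = 1.
exp(-1/(4*32)) = exp(-0.007812) = 0.992218.
H^2 = 1 - 1.0*0.992218 = 0.0078

0.0078


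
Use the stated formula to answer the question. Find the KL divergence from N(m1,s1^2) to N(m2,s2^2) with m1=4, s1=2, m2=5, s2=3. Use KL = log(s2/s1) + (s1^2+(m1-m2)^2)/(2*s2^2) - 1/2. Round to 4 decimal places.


KL divergence between normal distributions:
KL = log(s2/s1) + (s1^2 + (m1-m2)^2)/(2*s2^2) - 1/2.
log(3/2) = 0.405465.
(2^2 + (4-5)^2)/(2*3^2) = (4 + 1)/18 = 0.277778.
KL = 0.405465 + 0.277778 - 0.5 = 0.1832

0.1832


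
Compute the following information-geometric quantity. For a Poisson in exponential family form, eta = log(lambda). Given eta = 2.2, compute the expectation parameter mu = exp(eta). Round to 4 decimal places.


Expectation parameter for Poisson exponential family:
mu = exp(eta).
eta = 2.2.
mu = exp(2.2) = 9.0250

9.0250


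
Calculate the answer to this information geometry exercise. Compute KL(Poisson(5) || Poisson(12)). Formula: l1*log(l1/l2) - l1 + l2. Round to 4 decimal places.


KL divergence for Poisson:
KL = l1*log(l1/l2) - l1 + l2.
l1 = 5, l2 = 12.
log(5/12) = -0.875469.
l1*log(l1/l2) = 5 * -0.875469 = -4.377344.
KL = -4.377344 - 5 + 12 = 2.6227

2.6227


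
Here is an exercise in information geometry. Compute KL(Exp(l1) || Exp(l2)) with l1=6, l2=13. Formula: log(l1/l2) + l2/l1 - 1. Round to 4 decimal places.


KL divergence for exponential family:
KL = log(l1/l2) + l2/l1 - 1.
log(6/13) = -0.77319.
13/6 = 2.166667.
KL = -0.77319 + 2.166667 - 1 = 0.3935

0.3935


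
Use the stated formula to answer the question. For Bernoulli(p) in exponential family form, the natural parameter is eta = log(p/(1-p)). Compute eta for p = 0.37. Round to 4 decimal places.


Natural parameter for Bernoulli: eta = log(p/(1-p)).
p = 0.37, 1-p = 0.63.
p/(1-p) = 0.587302.
eta = log(0.587302) = -0.5322

-0.5322


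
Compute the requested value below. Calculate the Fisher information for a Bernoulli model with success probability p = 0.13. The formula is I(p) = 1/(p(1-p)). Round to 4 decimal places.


For Bernoulli(p), Fisher information is I(p) = 1/(p*(1-p)).
p = 0.13, 1-p = 0.87.
p*(1-p) = 0.1131.
I(p) = 1/0.1131 = 8.8417

8.8417


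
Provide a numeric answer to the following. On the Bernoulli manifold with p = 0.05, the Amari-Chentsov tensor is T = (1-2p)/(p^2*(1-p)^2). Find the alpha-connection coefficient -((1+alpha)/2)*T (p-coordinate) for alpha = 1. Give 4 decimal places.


Skewness (Amari-Chentsov) tensor: T = (1-2p)/(p^2*(1-p)^2).
p = 0.05, 1-2p = 0.9, p^2 = 0.0025, (1-p)^2 = 0.9025.
T = 0.9/(0.0025 * 0.9025) = 398.891967.
In the p-coordinate, Gamma^(alpha) = Gamma^(0) - (alpha/2)*T with Gamma^(0) = (1/2)*g'(p) = -T/2,
so Gamma^(alpha) = -((1+alpha)/2)*T.
alpha = 1, -(1+alpha)/2 = -1.0.
Gamma = -1.0 * 398.891967 = -398.8920

-398.8920


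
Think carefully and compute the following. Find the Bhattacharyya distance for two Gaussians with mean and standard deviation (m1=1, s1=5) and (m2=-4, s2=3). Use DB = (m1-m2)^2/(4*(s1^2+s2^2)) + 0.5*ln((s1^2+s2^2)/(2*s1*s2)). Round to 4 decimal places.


Bhattacharyya distance between two Gaussians:
DB = (m1-m2)^2/(4*(s1^2+s2^2)) + (1/2)*ln((s1^2+s2^2)/(2*s1*s2)).
(m1-m2)^2 = (5)^2 = 25.
s1^2+s2^2 = 25 + 9 = 34.
term1 = 25/136 = 0.183824.
term2 = 0.5*ln(34/30.0) = 0.062582.
DB = 0.183824 + 0.062582 = 0.2464

0.2464


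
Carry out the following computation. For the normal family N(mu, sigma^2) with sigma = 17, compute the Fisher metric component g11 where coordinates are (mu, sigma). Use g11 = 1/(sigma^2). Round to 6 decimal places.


For the 2-parameter normal family, the Fisher metric has:
  g11 = 1/sigma^2, g22 = 2/sigma^2.
sigma = 17, sigma^2 = 289.
g11 = 0.003460

0.003460


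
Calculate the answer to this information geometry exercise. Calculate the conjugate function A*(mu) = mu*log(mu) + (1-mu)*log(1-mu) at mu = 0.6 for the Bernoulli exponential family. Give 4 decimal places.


Legendre transform for Bernoulli:
A*(mu) = mu*log(mu) + (1-mu)*log(1-mu).
mu = 0.6, 1-mu = 0.4.
mu*log(mu) = 0.6*log(0.6) = -0.306495.
(1-mu)*log(1-mu) = 0.4*log(0.4) = -0.366516.
A* = -0.306495 + -0.366516 = -0.6730

-0.6730


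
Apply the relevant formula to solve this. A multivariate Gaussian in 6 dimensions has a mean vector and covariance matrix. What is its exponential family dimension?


Exponential family dimension calculation:
For 6-dim MVN: mean has 6 params, covariance has 6*7/2 = 21 unique entries.
Total dim = 6 + 21 = 27.

27


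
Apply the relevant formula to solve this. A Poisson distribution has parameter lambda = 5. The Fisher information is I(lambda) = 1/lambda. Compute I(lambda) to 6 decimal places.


Fisher information for Poisson: I(lambda) = 1/lambda.
lambda = 5.
I(lambda) = 1/5 = 0.200000

0.200000


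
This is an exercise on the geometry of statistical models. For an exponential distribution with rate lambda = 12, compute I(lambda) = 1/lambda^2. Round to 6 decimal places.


Fisher information for exponential: I(lambda) = 1/lambda^2.
lambda = 12, lambda^2 = 144.
I = 1/144 = 0.006944

0.006944


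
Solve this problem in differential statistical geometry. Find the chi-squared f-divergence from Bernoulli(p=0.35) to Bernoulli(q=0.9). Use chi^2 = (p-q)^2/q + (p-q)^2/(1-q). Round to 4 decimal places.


Chi-squared divergence between Bernoulli distributions:
chi^2 = (p-q)^2/q + (p-q)^2/(1-q).
p = 0.35, q = 0.9, p-q = -0.55.
(p-q)^2 = 0.3025.
term1 = 0.3025/0.9 = 0.336111.
term2 = 0.3025/0.1 = 3.025.
chi^2 = 0.336111 + 3.025 = 3.3611

3.3611


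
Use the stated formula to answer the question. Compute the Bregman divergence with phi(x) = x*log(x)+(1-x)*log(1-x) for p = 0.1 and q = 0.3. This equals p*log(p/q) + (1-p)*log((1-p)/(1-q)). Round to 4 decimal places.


Bregman divergence with negative entropy generator:
D = p*log(p/q) + (1-p)*log((1-p)/(1-q)).
p = 0.1, q = 0.3.
p*log(p/q) = 0.1*log(0.1/0.3) = -0.109861.
(1-p)*log((1-p)/(1-q)) = 0.9*log(0.9/0.7) = 0.226183.
D = -0.109861 + 0.226183 = 0.1163

0.1163


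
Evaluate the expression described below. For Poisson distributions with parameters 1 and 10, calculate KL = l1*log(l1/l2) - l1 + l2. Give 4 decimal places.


KL divergence for Poisson:
KL = l1*log(l1/l2) - l1 + l2.
l1 = 1, l2 = 10.
log(1/10) = -2.302585.
l1*log(l1/l2) = 1 * -2.302585 = -2.302585.
KL = -2.302585 - 1 + 10 = 6.6974

6.6974


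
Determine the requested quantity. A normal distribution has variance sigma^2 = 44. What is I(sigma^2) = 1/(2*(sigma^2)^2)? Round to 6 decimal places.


Fisher information for variance: I(sigma^2) = 1/(2*sigma^4).
sigma^2 = 44, so sigma^4 = 1936.
I = 1/(2*1936) = 1/3872 = 0.000258

0.000258


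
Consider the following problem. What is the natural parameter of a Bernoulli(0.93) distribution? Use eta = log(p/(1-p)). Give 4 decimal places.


Natural parameter for Bernoulli: eta = log(p/(1-p)).
p = 0.93, 1-p = 0.07.
p/(1-p) = 13.285714.
eta = log(13.285714) = 2.5867

2.5867


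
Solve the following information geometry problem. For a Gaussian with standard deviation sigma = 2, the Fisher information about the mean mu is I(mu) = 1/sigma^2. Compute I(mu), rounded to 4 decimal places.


The Fisher information for the mean of a normal distribution is I(mu) = 1/sigma^2.
sigma = 2, so sigma^2 = 4.
I(mu) = 1/4 = 0.2500

0.2500


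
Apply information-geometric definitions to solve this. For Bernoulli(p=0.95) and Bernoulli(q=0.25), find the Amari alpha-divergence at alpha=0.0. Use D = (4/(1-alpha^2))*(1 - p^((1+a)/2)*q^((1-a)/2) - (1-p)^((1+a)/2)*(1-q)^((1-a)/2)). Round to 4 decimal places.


Amari alpha-divergence:
D = (4/(1-alpha^2))*(1 - p^((1+a)/2)*q^((1-a)/2) - (1-p)^((1+a)/2)*(1-q)^((1-a)/2)).
alpha = 0.0, p = 0.95, q = 0.25.
e1 = (1+alpha)/2 = 0.5, e2 = (1-alpha)/2 = 0.5.
t1 = p^e1 * q^e2 = 0.95^0.5 * 0.25^0.5 = 0.48734.
t2 = (1-p)^e1 * (1-q)^e2 = 0.05^0.5 * 0.75^0.5 = 0.193649.
4/(1-alpha^2) = 4.0.
D = 4.0*(1 - 0.48734 - 0.193649) = 1.2760

1.2760


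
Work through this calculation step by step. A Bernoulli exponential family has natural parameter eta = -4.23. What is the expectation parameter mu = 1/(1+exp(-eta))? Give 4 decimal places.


Dual coordinate (expectation parameter) for Bernoulli:
mu = 1/(1+exp(-eta)).
eta = -4.23.
exp(-eta) = exp(4.23) = 68.717232.
mu = 1/(1+68.717232) = 0.0143

0.0143


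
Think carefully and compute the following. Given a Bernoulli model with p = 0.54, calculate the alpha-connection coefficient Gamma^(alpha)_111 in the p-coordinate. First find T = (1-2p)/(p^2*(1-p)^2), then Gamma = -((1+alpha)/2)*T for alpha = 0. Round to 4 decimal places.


Skewness (Amari-Chentsov) tensor: T = (1-2p)/(p^2*(1-p)^2).
p = 0.54, 1-2p = -0.08, p^2 = 0.2916, (1-p)^2 = 0.2116.
T = -0.08/(0.2916 * 0.2116) = -1.296543.
In the p-coordinate, Gamma^(alpha) = Gamma^(0) - (alpha/2)*T with Gamma^(0) = (1/2)*g'(p) = -T/2,
so Gamma^(alpha) = -((1+alpha)/2)*T.
alpha = 0, -(1+alpha)/2 = -0.5.
Gamma = -0.5 * -1.296543 = 0.6483

0.6483


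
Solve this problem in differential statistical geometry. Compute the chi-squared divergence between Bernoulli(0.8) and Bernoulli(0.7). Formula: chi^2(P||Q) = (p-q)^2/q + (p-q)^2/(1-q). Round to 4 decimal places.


Chi-squared divergence between Bernoulli distributions:
chi^2 = (p-q)^2/q + (p-q)^2/(1-q).
p = 0.8, q = 0.7, p-q = 0.1.
(p-q)^2 = 0.01.
term1 = 0.01/0.7 = 0.014286.
term2 = 0.01/0.3 = 0.033333.
chi^2 = 0.014286 + 0.033333 = 0.0476

0.0476


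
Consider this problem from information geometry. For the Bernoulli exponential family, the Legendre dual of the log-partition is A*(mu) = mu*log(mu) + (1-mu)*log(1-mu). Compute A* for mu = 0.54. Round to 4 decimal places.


Legendre transform for Bernoulli:
A*(mu) = mu*log(mu) + (1-mu)*log(1-mu).
mu = 0.54, 1-mu = 0.46.
mu*log(mu) = 0.54*log(0.54) = -0.332741.
(1-mu)*log(1-mu) = 0.46*log(0.46) = -0.357203.
A* = -0.332741 + -0.357203 = -0.6899

-0.6899
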